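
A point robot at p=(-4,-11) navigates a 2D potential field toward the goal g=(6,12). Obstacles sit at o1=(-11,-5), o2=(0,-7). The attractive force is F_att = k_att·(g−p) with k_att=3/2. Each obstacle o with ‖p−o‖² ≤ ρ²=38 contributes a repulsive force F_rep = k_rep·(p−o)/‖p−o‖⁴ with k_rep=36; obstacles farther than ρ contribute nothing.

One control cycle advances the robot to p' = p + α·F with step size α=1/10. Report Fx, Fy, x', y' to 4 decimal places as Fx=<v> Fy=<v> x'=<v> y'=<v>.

Fx=14.8594 Fy=34.3594 x'=-2.5141 y'=-7.5641

F_att = 3/2·(g−p) = 3/2·(10,23) = (15.0000,34.5000)
o1: d²=85 > ρ²=38 → inactive
o2: d²=32 ≤ ρ²=38; F_rep = 36·(-4,-4)/32² = (-0.1406,-0.1406)
F = F_att + ΣF_rep = (14.8594,34.3594)
p' = p + 1/10·F = (-2.5141,-7.5641)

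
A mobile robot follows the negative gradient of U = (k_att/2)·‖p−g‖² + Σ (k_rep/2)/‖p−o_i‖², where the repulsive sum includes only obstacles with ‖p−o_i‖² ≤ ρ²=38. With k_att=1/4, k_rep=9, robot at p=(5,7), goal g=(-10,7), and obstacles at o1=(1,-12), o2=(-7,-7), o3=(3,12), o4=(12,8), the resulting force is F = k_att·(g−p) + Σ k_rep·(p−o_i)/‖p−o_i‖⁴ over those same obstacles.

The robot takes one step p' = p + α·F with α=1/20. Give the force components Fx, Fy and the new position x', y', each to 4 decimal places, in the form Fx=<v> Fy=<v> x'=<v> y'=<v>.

F_att = 1/4·(g−p) = 1/4·(-15,0) = (-3.7500,0.0000)
o1: d²=377 > ρ²=38 → inactive
o2: d²=340 > ρ²=38 → inactive
o3: d²=29 ≤ ρ²=38; F_rep = 9·(2,-5)/29² = (0.0214,-0.0535)
o4: d²=50 > ρ²=38 → inactive
F = F_att + ΣF_rep = (-3.7286,-0.0535)
p' = p + 1/20·F = (4.8136,6.9973)

Fx=-3.7286 Fy=-0.0535 x'=4.8136 y'=6.9973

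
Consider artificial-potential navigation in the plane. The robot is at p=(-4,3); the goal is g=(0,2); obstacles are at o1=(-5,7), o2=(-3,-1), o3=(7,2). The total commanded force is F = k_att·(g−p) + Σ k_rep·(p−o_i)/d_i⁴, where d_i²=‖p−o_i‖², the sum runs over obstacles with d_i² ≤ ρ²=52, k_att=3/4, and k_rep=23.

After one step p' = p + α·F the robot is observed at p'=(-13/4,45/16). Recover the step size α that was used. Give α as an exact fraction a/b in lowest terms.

F_att = 3/4·(g−p) = 3/4·(4,-1) = (3.0000,-0.7500)
o1: d²=17 ≤ ρ²=52; F_rep = 23·(1,-4)/17² = (0.0796,-0.3183)
o2: d²=17 ≤ ρ²=52; F_rep = 23·(-1,4)/17² = (-0.0796,0.3183)
o3: d²=122 > ρ²=52 → inactive
F = F_att + ΣF_rep = (3.0000,-0.7500)
Δp = p'−p = (0.7500,-0.1875); α = Δx/Fx = (3/4) / (3) = 1/4
check: Δy/Fy = (-3/16) / (-3/4) = 1/4 ✓

α = 1/4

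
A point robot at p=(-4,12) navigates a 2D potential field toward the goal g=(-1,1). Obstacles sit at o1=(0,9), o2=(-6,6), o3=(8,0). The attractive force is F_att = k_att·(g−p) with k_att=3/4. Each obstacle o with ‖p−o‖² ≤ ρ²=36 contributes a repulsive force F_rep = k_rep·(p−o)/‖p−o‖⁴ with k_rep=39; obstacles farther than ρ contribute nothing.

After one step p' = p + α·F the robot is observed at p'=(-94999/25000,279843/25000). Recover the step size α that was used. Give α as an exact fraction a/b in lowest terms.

F_att = 3/4·(g−p) = 3/4·(3,-11) = (2.2500,-8.2500)
o1: d²=25 ≤ ρ²=36; F_rep = 39·(-4,3)/25² = (-0.2496,0.1872)
o2: d²=40 > ρ²=36 → inactive
o3: d²=288 > ρ²=36 → inactive
F = F_att + ΣF_rep = (2.0004,-8.0628)
Δp = p'−p = (0.2000,-0.8063); α = Δx/Fx = (5001/25000) / (5001/2500) = 1/10
check: Δy/Fy = (-20157/25000) / (-20157/2500) = 1/10 ✓

α = 1/10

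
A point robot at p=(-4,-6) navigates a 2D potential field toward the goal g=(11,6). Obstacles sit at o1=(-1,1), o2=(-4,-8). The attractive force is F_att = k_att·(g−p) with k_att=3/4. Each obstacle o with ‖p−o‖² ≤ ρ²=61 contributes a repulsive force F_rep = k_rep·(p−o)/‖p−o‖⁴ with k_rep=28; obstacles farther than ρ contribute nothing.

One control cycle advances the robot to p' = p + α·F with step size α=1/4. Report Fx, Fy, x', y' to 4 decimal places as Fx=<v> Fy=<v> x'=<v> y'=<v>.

F_att = 3/4·(g−p) = 3/4·(15,12) = (11.2500,9.0000)
o1: d²=58 ≤ ρ²=61; F_rep = 28·(-3,-7)/58² = (-0.0250,-0.0583)
o2: d²=4 ≤ ρ²=61; F_rep = 28·(0,2)/4² = (0.0000,3.5000)
F = F_att + ΣF_rep = (11.2250,12.4417)
p' = p + 1/4·F = (-1.1937,-2.8896)

Fx=11.2250 Fy=12.4417 x'=-1.1937 y'=-2.8896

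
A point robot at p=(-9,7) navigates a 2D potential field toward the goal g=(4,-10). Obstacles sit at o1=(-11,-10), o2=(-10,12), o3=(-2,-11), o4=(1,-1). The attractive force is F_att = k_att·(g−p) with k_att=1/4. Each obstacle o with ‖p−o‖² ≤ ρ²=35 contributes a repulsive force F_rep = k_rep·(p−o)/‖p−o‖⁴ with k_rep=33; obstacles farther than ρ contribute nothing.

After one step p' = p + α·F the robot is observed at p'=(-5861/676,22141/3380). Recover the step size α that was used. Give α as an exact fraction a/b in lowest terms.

F_att = 1/4·(g−p) = 1/4·(13,-17) = (3.2500,-4.2500)
o1: d²=293 > ρ²=35 → inactive
o2: d²=26 ≤ ρ²=35; F_rep = 33·(1,-5)/26² = (0.0488,-0.2441)
o3: d²=373 > ρ²=35 → inactive
o4: d²=164 > ρ²=35 → inactive
F = F_att + ΣF_rep = (3.2988,-4.4941)
Δp = p'−p = (0.3299,-0.4494); α = Δx/Fx = (223/676) / (1115/338) = 1/10
check: Δy/Fy = (-1519/3380) / (-1519/338) = 1/10 ✓

α = 1/10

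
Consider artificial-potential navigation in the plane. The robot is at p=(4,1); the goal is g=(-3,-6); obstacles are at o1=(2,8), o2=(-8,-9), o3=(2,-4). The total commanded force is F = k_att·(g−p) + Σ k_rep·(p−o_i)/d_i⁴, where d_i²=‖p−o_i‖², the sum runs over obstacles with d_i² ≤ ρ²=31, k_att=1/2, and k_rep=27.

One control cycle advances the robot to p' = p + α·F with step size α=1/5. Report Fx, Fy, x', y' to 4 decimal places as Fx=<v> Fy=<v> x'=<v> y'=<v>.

Fx=-3.4358 Fy=-3.3395 x'=3.3128 y'=0.3321

F_att = 1/2·(g−p) = 1/2·(-7,-7) = (-3.5000,-3.5000)
o1: d²=53 > ρ²=31 → inactive
o2: d²=244 > ρ²=31 → inactive
o3: d²=29 ≤ ρ²=31; F_rep = 27·(2,5)/29² = (0.0642,0.1605)
F = F_att + ΣF_rep = (-3.4358,-3.3395)
p' = p + 1/5·F = (3.3128,0.3321)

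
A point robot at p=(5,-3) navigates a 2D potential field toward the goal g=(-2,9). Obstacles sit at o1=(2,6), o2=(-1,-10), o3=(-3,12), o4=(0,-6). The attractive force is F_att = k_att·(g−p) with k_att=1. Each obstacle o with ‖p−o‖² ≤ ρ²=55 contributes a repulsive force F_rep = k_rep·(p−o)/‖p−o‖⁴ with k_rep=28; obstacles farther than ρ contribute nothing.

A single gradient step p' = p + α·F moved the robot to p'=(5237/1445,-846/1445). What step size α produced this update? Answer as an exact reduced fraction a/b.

α = 1/5

F_att = 1·(g−p) = 1·(-7,12) = (-7.0000,12.0000)
o1: d²=90 > ρ²=55 → inactive
o2: d²=85 > ρ²=55 → inactive
o3: d²=289 > ρ²=55 → inactive
o4: d²=34 ≤ ρ²=55; F_rep = 28·(5,3)/34² = (0.1211,0.0727)
F = F_att + ΣF_rep = (-6.8789,12.0727)
Δp = p'−p = (-1.3758,2.4145); α = Δx/Fx = (-1988/1445) / (-1988/289) = 1/5
check: Δy/Fy = (3489/1445) / (3489/289) = 1/5 ✓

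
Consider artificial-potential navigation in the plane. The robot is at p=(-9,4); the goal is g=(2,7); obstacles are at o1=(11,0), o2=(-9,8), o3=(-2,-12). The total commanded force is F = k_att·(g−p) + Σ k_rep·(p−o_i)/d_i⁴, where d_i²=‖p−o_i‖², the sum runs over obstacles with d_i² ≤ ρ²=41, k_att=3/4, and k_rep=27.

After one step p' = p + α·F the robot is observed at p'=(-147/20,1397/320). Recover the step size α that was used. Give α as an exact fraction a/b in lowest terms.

F_att = 3/4·(g−p) = 3/4·(11,3) = (8.2500,2.2500)
o1: d²=416 > ρ²=41 → inactive
o2: d²=16 ≤ ρ²=41; F_rep = 27·(0,-4)/16² = (0.0000,-0.4219)
o3: d²=305 > ρ²=41 → inactive
F = F_att + ΣF_rep = (8.2500,1.8281)
Δp = p'−p = (1.6500,0.3656); α = Δx/Fx = (33/20) / (33/4) = 1/5
check: Δy/Fy = (117/320) / (117/64) = 1/5 ✓

α = 1/5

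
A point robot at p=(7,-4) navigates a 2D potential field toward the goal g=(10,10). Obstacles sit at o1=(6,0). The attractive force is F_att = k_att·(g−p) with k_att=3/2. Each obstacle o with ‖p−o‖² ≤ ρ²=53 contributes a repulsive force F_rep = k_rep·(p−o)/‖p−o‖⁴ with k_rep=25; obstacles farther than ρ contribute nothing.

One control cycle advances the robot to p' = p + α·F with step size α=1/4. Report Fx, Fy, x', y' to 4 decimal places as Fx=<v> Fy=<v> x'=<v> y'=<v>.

F_att = 3/2·(g−p) = 3/2·(3,14) = (4.5000,21.0000)
o1: d²=17 ≤ ρ²=53; F_rep = 25·(1,-4)/17² = (0.0865,-0.3460)
F = F_att + ΣF_rep = (4.5865,20.6540)
p' = p + 1/4·F = (8.1466,1.1635)

Fx=4.5865 Fy=20.6540 x'=8.1466 y'=1.1635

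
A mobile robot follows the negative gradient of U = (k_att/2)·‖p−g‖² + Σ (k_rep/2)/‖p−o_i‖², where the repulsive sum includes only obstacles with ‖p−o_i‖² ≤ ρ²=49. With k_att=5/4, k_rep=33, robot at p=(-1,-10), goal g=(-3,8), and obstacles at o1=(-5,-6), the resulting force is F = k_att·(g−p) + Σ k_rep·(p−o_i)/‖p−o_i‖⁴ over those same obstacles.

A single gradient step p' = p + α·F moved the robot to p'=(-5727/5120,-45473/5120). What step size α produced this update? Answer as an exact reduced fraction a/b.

α = 1/20

F_att = 5/4·(g−p) = 5/4·(-2,18) = (-2.5000,22.5000)
o1: d²=32 ≤ ρ²=49; F_rep = 33·(4,-4)/32² = (0.1289,-0.1289)
F = F_att + ΣF_rep = (-2.3711,22.3711)
Δp = p'−p = (-0.1186,1.1186); α = Δx/Fx = (-607/5120) / (-607/256) = 1/20
check: Δy/Fy = (5727/5120) / (5727/256) = 1/20 ✓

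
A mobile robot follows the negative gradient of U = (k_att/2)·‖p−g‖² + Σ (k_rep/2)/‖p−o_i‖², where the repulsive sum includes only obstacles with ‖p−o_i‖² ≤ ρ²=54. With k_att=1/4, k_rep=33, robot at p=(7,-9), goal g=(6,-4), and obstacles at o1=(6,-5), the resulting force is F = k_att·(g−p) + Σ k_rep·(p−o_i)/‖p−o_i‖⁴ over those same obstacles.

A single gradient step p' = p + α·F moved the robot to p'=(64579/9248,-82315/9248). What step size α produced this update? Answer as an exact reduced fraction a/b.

F_att = 1/4·(g−p) = 1/4·(-1,5) = (-0.2500,1.2500)
o1: d²=17 ≤ ρ²=54; F_rep = 33·(1,-4)/17² = (0.1142,-0.4567)
F = F_att + ΣF_rep = (-0.1358,0.7933)
Δp = p'−p = (-0.0170,0.0992); α = Δx/Fx = (-157/9248) / (-157/1156) = 1/8
check: Δy/Fy = (917/9248) / (917/1156) = 1/8 ✓

α = 1/8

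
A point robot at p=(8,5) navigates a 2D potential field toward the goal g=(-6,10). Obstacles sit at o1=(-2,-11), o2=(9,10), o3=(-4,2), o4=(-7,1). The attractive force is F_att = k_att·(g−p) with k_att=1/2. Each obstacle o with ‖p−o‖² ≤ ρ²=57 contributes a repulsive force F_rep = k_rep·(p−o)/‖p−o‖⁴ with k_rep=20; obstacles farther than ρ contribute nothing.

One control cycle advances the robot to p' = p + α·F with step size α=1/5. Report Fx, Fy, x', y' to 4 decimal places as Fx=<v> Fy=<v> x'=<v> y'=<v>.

Fx=-7.0296 Fy=2.3521 x'=6.5941 y'=5.4704

F_att = 1/2·(g−p) = 1/2·(-14,5) = (-7.0000,2.5000)
o1: d²=356 > ρ²=57 → inactive
o2: d²=26 ≤ ρ²=57; F_rep = 20·(-1,-5)/26² = (-0.0296,-0.1479)
o3: d²=153 > ρ²=57 → inactive
o4: d²=241 > ρ²=57 → inactive
F = F_att + ΣF_rep = (-7.0296,2.3521)
p' = p + 1/5·F = (6.5941,5.4704)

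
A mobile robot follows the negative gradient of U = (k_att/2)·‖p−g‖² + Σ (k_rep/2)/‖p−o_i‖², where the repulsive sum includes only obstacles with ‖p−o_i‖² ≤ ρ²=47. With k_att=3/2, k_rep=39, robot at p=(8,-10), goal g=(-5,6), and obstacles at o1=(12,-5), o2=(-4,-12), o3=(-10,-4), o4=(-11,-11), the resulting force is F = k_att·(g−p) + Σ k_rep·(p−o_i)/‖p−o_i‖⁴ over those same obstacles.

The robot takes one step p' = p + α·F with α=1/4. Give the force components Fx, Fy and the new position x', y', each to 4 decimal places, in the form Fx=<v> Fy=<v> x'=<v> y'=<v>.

Fx=-19.5928 Fy=23.8840 x'=3.1018 y'=-4.0290

F_att = 3/2·(g−p) = 3/2·(-13,16) = (-19.5000,24.0000)
o1: d²=41 ≤ ρ²=47; F_rep = 39·(-4,-5)/41² = (-0.0928,-0.1160)
o2: d²=148 > ρ²=47 → inactive
o3: d²=360 > ρ²=47 → inactive
o4: d²=362 > ρ²=47 → inactive
F = F_att + ΣF_rep = (-19.5928,23.8840)
p' = p + 1/4·F = (3.1018,-4.0290)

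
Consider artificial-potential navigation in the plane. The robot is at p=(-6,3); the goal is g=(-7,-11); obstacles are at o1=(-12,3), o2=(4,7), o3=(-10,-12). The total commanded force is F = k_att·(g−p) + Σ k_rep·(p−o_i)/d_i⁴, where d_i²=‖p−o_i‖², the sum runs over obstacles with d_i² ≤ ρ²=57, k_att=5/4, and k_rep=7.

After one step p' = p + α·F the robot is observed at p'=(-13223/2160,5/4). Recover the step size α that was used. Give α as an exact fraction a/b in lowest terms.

α = 1/10

F_att = 5/4·(g−p) = 5/4·(-1,-14) = (-1.2500,-17.5000)
o1: d²=36 ≤ ρ²=57; F_rep = 7·(6,0)/36² = (0.0324,0.0000)
o2: d²=116 > ρ²=57 → inactive
o3: d²=241 > ρ²=57 → inactive
F = F_att + ΣF_rep = (-1.2176,-17.5000)
Δp = p'−p = (-0.1218,-1.7500); α = Δx/Fx = (-263/2160) / (-263/216) = 1/10
check: Δy/Fy = (-7/4) / (-35/2) = 1/10 ✓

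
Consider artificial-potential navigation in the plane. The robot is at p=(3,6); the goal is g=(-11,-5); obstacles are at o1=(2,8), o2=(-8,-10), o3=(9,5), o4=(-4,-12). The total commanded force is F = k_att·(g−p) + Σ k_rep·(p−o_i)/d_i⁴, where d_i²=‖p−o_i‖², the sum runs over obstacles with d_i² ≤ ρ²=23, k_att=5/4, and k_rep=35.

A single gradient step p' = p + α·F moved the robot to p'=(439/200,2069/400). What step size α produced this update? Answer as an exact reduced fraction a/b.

F_att = 5/4·(g−p) = 5/4·(-14,-11) = (-17.5000,-13.7500)
o1: d²=5 ≤ ρ²=23; F_rep = 35·(1,-2)/5² = (1.4000,-2.8000)
o2: d²=377 > ρ²=23 → inactive
o3: d²=37 > ρ²=23 → inactive
o4: d²=373 > ρ²=23 → inactive
F = F_att + ΣF_rep = (-16.1000,-16.5500)
Δp = p'−p = (-0.8050,-0.8275); α = Δx/Fx = (-161/200) / (-161/10) = 1/20
check: Δy/Fy = (-331/400) / (-331/20) = 1/20 ✓

α = 1/20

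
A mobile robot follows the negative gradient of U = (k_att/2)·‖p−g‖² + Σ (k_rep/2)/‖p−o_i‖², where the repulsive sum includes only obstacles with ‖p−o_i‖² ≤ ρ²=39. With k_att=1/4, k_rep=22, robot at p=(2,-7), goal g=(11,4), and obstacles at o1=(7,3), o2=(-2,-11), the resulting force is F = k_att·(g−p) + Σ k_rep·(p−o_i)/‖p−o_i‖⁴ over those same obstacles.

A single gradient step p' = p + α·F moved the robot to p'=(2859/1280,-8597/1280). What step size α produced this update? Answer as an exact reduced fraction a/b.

α = 1/10

F_att = 1/4·(g−p) = 1/4·(9,11) = (2.2500,2.7500)
o1: d²=125 > ρ²=39 → inactive
o2: d²=32 ≤ ρ²=39; F_rep = 22·(4,4)/32² = (0.0859,0.0859)
F = F_att + ΣF_rep = (2.3359,2.8359)
Δp = p'−p = (0.2336,0.2836); α = Δx/Fx = (299/1280) / (299/128) = 1/10
check: Δy/Fy = (363/1280) / (363/128) = 1/10 ✓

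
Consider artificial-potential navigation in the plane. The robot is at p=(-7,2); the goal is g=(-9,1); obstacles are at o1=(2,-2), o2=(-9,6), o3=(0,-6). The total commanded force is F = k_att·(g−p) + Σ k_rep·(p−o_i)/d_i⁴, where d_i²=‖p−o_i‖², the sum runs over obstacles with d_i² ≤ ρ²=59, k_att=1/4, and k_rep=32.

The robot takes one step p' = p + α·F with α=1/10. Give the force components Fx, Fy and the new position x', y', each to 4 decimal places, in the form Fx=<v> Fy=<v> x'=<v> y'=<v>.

Fx=-0.3400 Fy=-0.5700 x'=-7.0340 y'=1.9430

F_att = 1/4·(g−p) = 1/4·(-2,-1) = (-0.5000,-0.2500)
o1: d²=97 > ρ²=59 → inactive
o2: d²=20 ≤ ρ²=59; F_rep = 32·(2,-4)/20² = (0.1600,-0.3200)
o3: d²=113 > ρ²=59 → inactive
F = F_att + ΣF_rep = (-0.3400,-0.5700)
p' = p + 1/10·F = (-7.0340,1.9430)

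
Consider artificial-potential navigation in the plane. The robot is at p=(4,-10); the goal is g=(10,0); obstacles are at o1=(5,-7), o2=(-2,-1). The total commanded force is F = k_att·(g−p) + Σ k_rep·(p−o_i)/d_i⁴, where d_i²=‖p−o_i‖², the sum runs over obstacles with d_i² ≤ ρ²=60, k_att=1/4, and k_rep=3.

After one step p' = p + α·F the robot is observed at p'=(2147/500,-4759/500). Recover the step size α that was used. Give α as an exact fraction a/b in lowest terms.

α = 1/5

F_att = 1/4·(g−p) = 1/4·(6,10) = (1.5000,2.5000)
o1: d²=10 ≤ ρ²=60; F_rep = 3·(-1,-3)/10² = (-0.0300,-0.0900)
o2: d²=117 > ρ²=60 → inactive
F = F_att + ΣF_rep = (1.4700,2.4100)
Δp = p'−p = (0.2940,0.4820); α = Δx/Fx = (147/500) / (147/100) = 1/5
check: Δy/Fy = (241/500) / (241/100) = 1/5 ✓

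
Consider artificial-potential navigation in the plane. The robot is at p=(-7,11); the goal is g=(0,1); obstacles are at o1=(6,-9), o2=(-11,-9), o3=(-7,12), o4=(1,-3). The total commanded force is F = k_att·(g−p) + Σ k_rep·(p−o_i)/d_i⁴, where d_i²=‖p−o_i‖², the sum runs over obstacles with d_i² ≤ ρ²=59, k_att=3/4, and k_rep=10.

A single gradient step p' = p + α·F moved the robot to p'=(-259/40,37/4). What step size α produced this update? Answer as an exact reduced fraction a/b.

α = 1/10

F_att = 3/4·(g−p) = 3/4·(7,-10) = (5.2500,-7.5000)
o1: d²=569 > ρ²=59 → inactive
o2: d²=416 > ρ²=59 → inactive
o3: d²=1 ≤ ρ²=59; F_rep = 10·(0,-1)/1² = (0.0000,-10.0000)
o4: d²=260 > ρ²=59 → inactive
F = F_att + ΣF_rep = (5.2500,-17.5000)
Δp = p'−p = (0.5250,-1.7500); α = Δx/Fx = (21/40) / (21/4) = 1/10
check: Δy/Fy = (-7/4) / (-35/2) = 1/10 ✓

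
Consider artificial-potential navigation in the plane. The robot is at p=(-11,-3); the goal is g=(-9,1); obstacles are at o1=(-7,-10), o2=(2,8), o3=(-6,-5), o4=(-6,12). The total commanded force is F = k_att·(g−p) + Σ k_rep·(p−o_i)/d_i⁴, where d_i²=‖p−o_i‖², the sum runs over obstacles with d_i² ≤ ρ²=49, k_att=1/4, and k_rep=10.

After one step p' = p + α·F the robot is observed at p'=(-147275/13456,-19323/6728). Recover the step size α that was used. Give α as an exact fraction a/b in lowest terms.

α = 1/8

F_att = 1/4·(g−p) = 1/4·(2,4) = (0.5000,1.0000)
o1: d²=65 > ρ²=49 → inactive
o2: d²=290 > ρ²=49 → inactive
o3: d²=29 ≤ ρ²=49; F_rep = 10·(-5,2)/29² = (-0.0595,0.0238)
o4: d²=250 > ρ²=49 → inactive
F = F_att + ΣF_rep = (0.4405,1.0238)
Δp = p'−p = (0.0551,0.1280); α = Δx/Fx = (741/13456) / (741/1682) = 1/8
check: Δy/Fy = (861/6728) / (861/841) = 1/8 ✓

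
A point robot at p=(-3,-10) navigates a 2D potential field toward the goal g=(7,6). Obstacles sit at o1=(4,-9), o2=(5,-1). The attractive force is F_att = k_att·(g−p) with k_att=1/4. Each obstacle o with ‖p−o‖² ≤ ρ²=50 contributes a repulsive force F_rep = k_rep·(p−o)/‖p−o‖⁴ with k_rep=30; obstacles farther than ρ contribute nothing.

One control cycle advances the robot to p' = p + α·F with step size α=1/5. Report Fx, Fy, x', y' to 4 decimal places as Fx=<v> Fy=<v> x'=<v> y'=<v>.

Fx=2.4160 Fy=3.9880 x'=-2.5168 y'=-9.2024

F_att = 1/4·(g−p) = 1/4·(10,16) = (2.5000,4.0000)
o1: d²=50 ≤ ρ²=50; F_rep = 30·(-7,-1)/50² = (-0.0840,-0.0120)
o2: d²=145 > ρ²=50 → inactive
F = F_att + ΣF_rep = (2.4160,3.9880)
p' = p + 1/5·F = (-2.5168,-9.2024)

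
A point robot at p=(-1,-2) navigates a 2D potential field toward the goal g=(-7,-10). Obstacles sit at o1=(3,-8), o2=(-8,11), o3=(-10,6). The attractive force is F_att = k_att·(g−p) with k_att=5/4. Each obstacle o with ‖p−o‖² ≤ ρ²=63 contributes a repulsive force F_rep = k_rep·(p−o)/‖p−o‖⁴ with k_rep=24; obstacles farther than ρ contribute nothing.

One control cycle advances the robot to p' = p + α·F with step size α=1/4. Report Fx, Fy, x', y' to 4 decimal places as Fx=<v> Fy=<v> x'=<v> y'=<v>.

Fx=-7.5355 Fy=-9.9467 x'=-2.8839 y'=-4.4867

F_att = 5/4·(g−p) = 5/4·(-6,-8) = (-7.5000,-10.0000)
o1: d²=52 ≤ ρ²=63; F_rep = 24·(-4,6)/52² = (-0.0355,0.0533)
o2: d²=218 > ρ²=63 → inactive
o3: d²=145 > ρ²=63 → inactive
F = F_att + ΣF_rep = (-7.5355,-9.9467)
p' = p + 1/4·F = (-2.8839,-4.4867)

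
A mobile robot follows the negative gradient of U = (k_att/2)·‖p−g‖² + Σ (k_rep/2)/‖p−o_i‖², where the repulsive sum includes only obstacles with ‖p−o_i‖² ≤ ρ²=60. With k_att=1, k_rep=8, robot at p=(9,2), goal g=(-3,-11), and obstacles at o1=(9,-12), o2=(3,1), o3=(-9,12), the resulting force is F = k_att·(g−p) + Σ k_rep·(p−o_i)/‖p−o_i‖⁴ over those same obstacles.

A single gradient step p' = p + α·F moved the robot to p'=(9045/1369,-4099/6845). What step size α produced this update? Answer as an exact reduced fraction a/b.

α = 1/5

F_att = 1·(g−p) = 1·(-12,-13) = (-12.0000,-13.0000)
o1: d²=196 > ρ²=60 → inactive
o2: d²=37 ≤ ρ²=60; F_rep = 8·(6,1)/37² = (0.0351,0.0058)
o3: d²=424 > ρ²=60 → inactive
F = F_att + ΣF_rep = (-11.9649,-12.9942)
Δp = p'−p = (-2.3930,-2.5988); α = Δx/Fx = (-3276/1369) / (-16380/1369) = 1/5
check: Δy/Fy = (-17789/6845) / (-17789/1369) = 1/5 ✓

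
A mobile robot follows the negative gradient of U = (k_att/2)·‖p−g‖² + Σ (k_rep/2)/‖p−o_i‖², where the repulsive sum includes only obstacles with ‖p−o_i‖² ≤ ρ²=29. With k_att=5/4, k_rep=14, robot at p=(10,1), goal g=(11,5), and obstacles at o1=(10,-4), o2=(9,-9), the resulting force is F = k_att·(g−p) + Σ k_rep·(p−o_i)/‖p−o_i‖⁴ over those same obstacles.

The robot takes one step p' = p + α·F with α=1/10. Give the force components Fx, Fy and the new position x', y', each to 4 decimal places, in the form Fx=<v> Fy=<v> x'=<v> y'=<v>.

Fx=1.2500 Fy=5.1120 x'=10.1250 y'=1.5112

F_att = 5/4·(g−p) = 5/4·(1,4) = (1.2500,5.0000)
o1: d²=25 ≤ ρ²=29; F_rep = 14·(0,5)/25² = (0.0000,0.1120)
o2: d²=101 > ρ²=29 → inactive
F = F_att + ΣF_rep = (1.2500,5.1120)
p' = p + 1/10·F = (10.1250,1.5112)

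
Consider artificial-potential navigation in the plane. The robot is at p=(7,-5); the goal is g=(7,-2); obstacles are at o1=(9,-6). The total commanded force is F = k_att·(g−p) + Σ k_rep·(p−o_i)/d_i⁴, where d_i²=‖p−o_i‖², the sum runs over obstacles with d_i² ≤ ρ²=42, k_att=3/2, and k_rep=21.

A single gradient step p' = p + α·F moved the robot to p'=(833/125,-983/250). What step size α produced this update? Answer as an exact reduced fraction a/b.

α = 1/5

F_att = 3/2·(g−p) = 3/2·(0,3) = (0.0000,4.5000)
o1: d²=5 ≤ ρ²=42; F_rep = 21·(-2,1)/5² = (-1.6800,0.8400)
F = F_att + ΣF_rep = (-1.6800,5.3400)
Δp = p'−p = (-0.3360,1.0680); α = Δx/Fx = (-42/125) / (-42/25) = 1/5
check: Δy/Fy = (267/250) / (267/50) = 1/5 ✓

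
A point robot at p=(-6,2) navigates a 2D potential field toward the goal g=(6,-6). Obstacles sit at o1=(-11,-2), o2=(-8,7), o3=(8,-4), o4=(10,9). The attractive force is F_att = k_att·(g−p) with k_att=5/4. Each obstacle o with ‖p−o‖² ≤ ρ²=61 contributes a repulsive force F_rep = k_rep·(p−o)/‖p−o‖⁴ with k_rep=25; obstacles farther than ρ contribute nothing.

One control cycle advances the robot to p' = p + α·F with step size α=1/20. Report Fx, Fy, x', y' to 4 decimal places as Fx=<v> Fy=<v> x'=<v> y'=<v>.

Fx=15.1338 Fy=-10.0891 x'=-5.2433 y'=1.4955

F_att = 5/4·(g−p) = 5/4·(12,-8) = (15.0000,-10.0000)
o1: d²=41 ≤ ρ²=61; F_rep = 25·(5,4)/41² = (0.0744,0.0595)
o2: d²=29 ≤ ρ²=61; F_rep = 25·(2,-5)/29² = (0.0595,-0.1486)
o3: d²=232 > ρ²=61 → inactive
o4: d²=305 > ρ²=61 → inactive
F = F_att + ΣF_rep = (15.1338,-10.0891)
p' = p + 1/20·F = (-5.2433,1.4955)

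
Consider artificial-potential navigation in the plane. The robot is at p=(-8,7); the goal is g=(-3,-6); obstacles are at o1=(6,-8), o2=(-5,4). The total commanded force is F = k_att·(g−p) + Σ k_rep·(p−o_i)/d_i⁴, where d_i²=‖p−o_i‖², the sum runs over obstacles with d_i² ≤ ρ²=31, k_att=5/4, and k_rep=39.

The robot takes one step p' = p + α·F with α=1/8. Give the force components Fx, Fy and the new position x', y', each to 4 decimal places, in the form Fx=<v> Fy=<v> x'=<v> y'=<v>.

Fx=5.8889 Fy=-15.8889 x'=-7.2639 y'=5.0139

F_att = 5/4·(g−p) = 5/4·(5,-13) = (6.2500,-16.2500)
o1: d²=421 > ρ²=31 → inactive
o2: d²=18 ≤ ρ²=31; F_rep = 39·(-3,3)/18² = (-0.3611,0.3611)
F = F_att + ΣF_rep = (5.8889,-15.8889)
p' = p + 1/8·F = (-7.2639,5.0139)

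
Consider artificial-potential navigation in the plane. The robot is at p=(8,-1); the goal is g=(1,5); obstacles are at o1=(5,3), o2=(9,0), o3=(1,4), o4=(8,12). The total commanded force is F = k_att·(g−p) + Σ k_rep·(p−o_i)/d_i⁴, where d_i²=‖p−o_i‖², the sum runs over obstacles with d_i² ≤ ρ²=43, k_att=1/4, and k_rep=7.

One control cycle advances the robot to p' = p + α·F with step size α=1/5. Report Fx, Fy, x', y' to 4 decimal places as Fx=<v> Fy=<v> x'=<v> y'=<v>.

Fx=-3.4664 Fy=-0.2948 x'=7.3067 y'=-1.0590

F_att = 1/4·(g−p) = 1/4·(-7,6) = (-1.7500,1.5000)
o1: d²=25 ≤ ρ²=43; F_rep = 7·(3,-4)/25² = (0.0336,-0.0448)
o2: d²=2 ≤ ρ²=43; F_rep = 7·(-1,-1)/2² = (-1.7500,-1.7500)
o3: d²=74 > ρ²=43 → inactive
o4: d²=169 > ρ²=43 → inactive
F = F_att + ΣF_rep = (-3.4664,-0.2948)
p' = p + 1/5·F = (7.3067,-1.0590)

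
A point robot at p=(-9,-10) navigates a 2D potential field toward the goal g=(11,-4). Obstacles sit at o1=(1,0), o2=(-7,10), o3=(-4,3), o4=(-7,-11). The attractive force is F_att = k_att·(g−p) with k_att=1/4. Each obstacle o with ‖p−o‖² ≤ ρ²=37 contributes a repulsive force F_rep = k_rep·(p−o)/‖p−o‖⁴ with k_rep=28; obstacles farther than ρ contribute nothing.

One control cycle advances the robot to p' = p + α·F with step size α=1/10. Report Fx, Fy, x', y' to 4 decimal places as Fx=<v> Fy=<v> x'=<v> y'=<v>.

F_att = 1/4·(g−p) = 1/4·(20,6) = (5.0000,1.5000)
o1: d²=200 > ρ²=37 → inactive
o2: d²=404 > ρ²=37 → inactive
o3: d²=194 > ρ²=37 → inactive
o4: d²=5 ≤ ρ²=37; F_rep = 28·(-2,1)/5² = (-2.2400,1.1200)
F = F_att + ΣF_rep = (2.7600,2.6200)
p' = p + 1/10·F = (-8.7240,-9.7380)

Fx=2.7600 Fy=2.6200 x'=-8.7240 y'=-9.7380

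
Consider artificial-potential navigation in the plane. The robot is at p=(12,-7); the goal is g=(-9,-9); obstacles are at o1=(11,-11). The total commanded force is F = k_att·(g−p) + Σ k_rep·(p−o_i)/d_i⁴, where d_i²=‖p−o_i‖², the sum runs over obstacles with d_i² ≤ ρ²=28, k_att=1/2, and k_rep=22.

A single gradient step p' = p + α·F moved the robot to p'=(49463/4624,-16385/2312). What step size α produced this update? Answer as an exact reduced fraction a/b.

α = 1/8

F_att = 1/2·(g−p) = 1/2·(-21,-2) = (-10.5000,-1.0000)
o1: d²=17 ≤ ρ²=28; F_rep = 22·(1,4)/17² = (0.0761,0.3045)
F = F_att + ΣF_rep = (-10.4239,-0.6955)
Δp = p'−p = (-1.3030,-0.0869); α = Δx/Fx = (-6025/4624) / (-6025/578) = 1/8
check: Δy/Fy = (-201/2312) / (-201/289) = 1/8 ✓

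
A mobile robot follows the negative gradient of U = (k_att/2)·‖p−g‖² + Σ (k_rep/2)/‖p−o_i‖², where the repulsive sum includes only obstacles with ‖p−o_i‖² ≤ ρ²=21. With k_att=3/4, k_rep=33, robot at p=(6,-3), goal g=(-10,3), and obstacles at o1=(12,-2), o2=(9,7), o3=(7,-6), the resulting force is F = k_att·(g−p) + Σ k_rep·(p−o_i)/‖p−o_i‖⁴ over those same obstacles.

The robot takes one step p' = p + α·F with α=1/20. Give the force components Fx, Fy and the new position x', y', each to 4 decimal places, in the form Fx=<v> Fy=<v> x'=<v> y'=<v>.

F_att = 3/4·(g−p) = 3/4·(-16,6) = (-12.0000,4.5000)
o1: d²=37 > ρ²=21 → inactive
o2: d²=109 > ρ²=21 → inactive
o3: d²=10 ≤ ρ²=21; F_rep = 33·(-1,3)/10² = (-0.3300,0.9900)
F = F_att + ΣF_rep = (-12.3300,5.4900)
p' = p + 1/20·F = (5.3835,-2.7255)

Fx=-12.3300 Fy=5.4900 x'=5.3835 y'=-2.7255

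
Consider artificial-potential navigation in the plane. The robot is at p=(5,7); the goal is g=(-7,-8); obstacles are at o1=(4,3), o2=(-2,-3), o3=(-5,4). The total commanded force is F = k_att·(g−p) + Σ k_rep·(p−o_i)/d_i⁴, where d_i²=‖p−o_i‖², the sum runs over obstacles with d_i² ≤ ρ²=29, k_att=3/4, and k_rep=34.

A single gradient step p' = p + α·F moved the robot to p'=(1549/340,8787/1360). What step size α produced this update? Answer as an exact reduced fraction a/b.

F_att = 3/4·(g−p) = 3/4·(-12,-15) = (-9.0000,-11.2500)
o1: d²=17 ≤ ρ²=29; F_rep = 34·(1,4)/17² = (0.1176,0.4706)
o2: d²=149 > ρ²=29 → inactive
o3: d²=109 > ρ²=29 → inactive
F = F_att + ΣF_rep = (-8.8824,-10.7794)
Δp = p'−p = (-0.4441,-0.5390); α = Δx/Fx = (-151/340) / (-151/17) = 1/20
check: Δy/Fy = (-733/1360) / (-733/68) = 1/20 ✓

α = 1/20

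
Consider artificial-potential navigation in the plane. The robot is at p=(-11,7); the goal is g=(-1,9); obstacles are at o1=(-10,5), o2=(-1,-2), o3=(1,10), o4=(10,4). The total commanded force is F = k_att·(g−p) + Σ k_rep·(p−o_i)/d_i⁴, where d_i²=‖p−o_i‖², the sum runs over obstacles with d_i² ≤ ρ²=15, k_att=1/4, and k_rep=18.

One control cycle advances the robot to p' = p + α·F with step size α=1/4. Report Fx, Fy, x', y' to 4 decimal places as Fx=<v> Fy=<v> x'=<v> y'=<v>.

F_att = 1/4·(g−p) = 1/4·(10,2) = (2.5000,0.5000)
o1: d²=5 ≤ ρ²=15; F_rep = 18·(-1,2)/5² = (-0.7200,1.4400)
o2: d²=181 > ρ²=15 → inactive
o3: d²=153 > ρ²=15 → inactive
o4: d²=450 > ρ²=15 → inactive
F = F_att + ΣF_rep = (1.7800,1.9400)
p' = p + 1/4·F = (-10.5550,7.4850)

Fx=1.7800 Fy=1.9400 x'=-10.5550 y'=7.4850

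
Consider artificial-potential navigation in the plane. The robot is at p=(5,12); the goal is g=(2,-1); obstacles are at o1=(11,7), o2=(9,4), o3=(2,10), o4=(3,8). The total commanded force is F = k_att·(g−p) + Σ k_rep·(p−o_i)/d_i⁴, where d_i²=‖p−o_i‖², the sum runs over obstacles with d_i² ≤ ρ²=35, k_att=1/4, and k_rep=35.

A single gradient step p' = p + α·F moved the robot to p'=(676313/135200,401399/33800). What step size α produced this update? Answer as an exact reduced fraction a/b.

F_att = 1/4·(g−p) = 1/4·(-3,-13) = (-0.7500,-3.2500)
o1: d²=61 > ρ²=35 → inactive
o2: d²=80 > ρ²=35 → inactive
o3: d²=13 ≤ ρ²=35; F_rep = 35·(3,2)/13² = (0.6213,0.4142)
o4: d²=20 ≤ ρ²=35; F_rep = 35·(2,4)/20² = (0.1750,0.3500)
F = F_att + ΣF_rep = (0.0463,-2.4858)
Δp = p'−p = (0.0023,-0.1243); α = Δx/Fx = (313/135200) / (313/6760) = 1/20
check: Δy/Fy = (-4201/33800) / (-4201/1690) = 1/20 ✓

α = 1/20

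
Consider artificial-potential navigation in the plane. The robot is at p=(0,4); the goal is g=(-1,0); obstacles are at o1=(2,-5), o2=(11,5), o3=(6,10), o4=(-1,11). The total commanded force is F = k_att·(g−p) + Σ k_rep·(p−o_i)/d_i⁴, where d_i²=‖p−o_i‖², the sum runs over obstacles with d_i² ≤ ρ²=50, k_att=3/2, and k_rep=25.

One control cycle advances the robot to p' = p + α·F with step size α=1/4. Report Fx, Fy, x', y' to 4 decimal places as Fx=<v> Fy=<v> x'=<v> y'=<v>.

F_att = 3/2·(g−p) = 3/2·(-1,-4) = (-1.5000,-6.0000)
o1: d²=85 > ρ²=50 → inactive
o2: d²=122 > ρ²=50 → inactive
o3: d²=72 > ρ²=50 → inactive
o4: d²=50 ≤ ρ²=50; F_rep = 25·(1,-7)/50² = (0.0100,-0.0700)
F = F_att + ΣF_rep = (-1.4900,-6.0700)
p' = p + 1/4·F = (-0.3725,2.4825)

Fx=-1.4900 Fy=-6.0700 x'=-0.3725 y'=2.4825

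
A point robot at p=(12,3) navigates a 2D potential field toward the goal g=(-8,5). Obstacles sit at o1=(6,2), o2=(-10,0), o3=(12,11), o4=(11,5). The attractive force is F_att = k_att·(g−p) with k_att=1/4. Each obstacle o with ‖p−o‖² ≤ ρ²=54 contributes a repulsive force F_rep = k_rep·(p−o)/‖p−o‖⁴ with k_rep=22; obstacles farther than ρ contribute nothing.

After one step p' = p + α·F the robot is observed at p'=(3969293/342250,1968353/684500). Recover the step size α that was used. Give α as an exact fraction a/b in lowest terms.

α = 1/10

F_att = 1/4·(g−p) = 1/4·(-20,2) = (-5.0000,0.5000)
o1: d²=37 ≤ ρ²=54; F_rep = 22·(6,1)/37² = (0.0964,0.0161)
o2: d²=493 > ρ²=54 → inactive
o3: d²=64 > ρ²=54 → inactive
o4: d²=5 ≤ ρ²=54; F_rep = 22·(1,-2)/5² = (0.8800,-1.7600)
F = F_att + ΣF_rep = (-4.0236,-1.2439)
Δp = p'−p = (-0.4024,-0.1244); α = Δx/Fx = (-137707/342250) / (-137707/34225) = 1/10
check: Δy/Fy = (-85147/684500) / (-85147/68450) = 1/10 ✓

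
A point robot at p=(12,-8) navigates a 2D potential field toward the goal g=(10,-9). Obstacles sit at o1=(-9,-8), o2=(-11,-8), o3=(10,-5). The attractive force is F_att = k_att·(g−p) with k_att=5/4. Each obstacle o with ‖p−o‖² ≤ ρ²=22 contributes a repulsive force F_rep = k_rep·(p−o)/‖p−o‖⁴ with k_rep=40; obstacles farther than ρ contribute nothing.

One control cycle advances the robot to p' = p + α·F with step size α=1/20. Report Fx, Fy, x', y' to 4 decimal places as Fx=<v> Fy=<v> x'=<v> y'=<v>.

Fx=-2.0266 Fy=-1.9601 x'=11.8987 y'=-8.0980

F_att = 5/4·(g−p) = 5/4·(-2,-1) = (-2.5000,-1.2500)
o1: d²=441 > ρ²=22 → inactive
o2: d²=529 > ρ²=22 → inactive
o3: d²=13 ≤ ρ²=22; F_rep = 40·(2,-3)/13² = (0.4734,-0.7101)
F = F_att + ΣF_rep = (-2.0266,-1.9601)
p' = p + 1/20·F = (11.8987,-8.0980)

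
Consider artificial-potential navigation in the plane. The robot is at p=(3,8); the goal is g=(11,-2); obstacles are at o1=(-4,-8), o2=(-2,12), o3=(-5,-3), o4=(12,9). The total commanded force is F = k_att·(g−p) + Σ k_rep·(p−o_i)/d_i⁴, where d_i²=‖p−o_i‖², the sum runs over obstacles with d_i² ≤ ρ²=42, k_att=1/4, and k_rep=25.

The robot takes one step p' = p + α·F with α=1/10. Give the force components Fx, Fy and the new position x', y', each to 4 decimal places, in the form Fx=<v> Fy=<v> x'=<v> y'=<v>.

F_att = 1/4·(g−p) = 1/4·(8,-10) = (2.0000,-2.5000)
o1: d²=305 > ρ²=42 → inactive
o2: d²=41 ≤ ρ²=42; F_rep = 25·(5,-4)/41² = (0.0744,-0.0595)
o3: d²=185 > ρ²=42 → inactive
o4: d²=82 > ρ²=42 → inactive
F = F_att + ΣF_rep = (2.0744,-2.5595)
p' = p + 1/10·F = (3.2074,7.7441)

Fx=2.0744 Fy=-2.5595 x'=3.2074 y'=7.7441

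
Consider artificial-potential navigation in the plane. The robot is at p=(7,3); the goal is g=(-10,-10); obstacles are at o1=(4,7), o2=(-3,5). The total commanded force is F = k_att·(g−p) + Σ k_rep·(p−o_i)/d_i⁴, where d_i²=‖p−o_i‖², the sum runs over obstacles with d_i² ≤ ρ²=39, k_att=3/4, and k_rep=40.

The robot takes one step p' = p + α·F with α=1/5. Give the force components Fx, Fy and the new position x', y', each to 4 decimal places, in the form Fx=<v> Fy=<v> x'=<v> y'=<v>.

Fx=-12.5580 Fy=-10.0060 x'=4.4884 y'=0.9988

F_att = 3/4·(g−p) = 3/4·(-17,-13) = (-12.7500,-9.7500)
o1: d²=25 ≤ ρ²=39; F_rep = 40·(3,-4)/25² = (0.1920,-0.2560)
o2: d²=104 > ρ²=39 → inactive
F = F_att + ΣF_rep = (-12.5580,-10.0060)
p' = p + 1/5·F = (4.4884,0.9988)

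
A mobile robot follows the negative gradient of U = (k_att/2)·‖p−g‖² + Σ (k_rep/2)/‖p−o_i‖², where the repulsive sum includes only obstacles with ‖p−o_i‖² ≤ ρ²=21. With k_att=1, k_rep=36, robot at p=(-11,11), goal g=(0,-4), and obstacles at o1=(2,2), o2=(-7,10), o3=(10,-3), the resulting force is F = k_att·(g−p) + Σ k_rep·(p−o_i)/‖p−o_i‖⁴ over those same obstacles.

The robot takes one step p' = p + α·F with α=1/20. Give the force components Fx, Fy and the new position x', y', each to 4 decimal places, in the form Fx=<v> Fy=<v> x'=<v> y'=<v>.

Fx=10.5017 Fy=-14.8754 x'=-10.4749 y'=10.2562

F_att = 1·(g−p) = 1·(11,-15) = (11.0000,-15.0000)
o1: d²=250 > ρ²=21 → inactive
o2: d²=17 ≤ ρ²=21; F_rep = 36·(-4,1)/17² = (-0.4983,0.1246)
o3: d²=637 > ρ²=21 → inactive
F = F_att + ΣF_rep = (10.5017,-14.8754)
p' = p + 1/20·F = (-10.4749,10.2562)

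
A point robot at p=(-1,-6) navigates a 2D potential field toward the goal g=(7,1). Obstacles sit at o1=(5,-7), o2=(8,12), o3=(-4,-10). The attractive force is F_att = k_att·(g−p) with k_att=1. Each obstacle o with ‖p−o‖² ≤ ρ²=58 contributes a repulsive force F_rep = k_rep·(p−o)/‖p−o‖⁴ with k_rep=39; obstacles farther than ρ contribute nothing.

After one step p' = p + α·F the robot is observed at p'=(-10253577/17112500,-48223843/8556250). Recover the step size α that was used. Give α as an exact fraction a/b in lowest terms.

α = 1/20

F_att = 1·(g−p) = 1·(8,7) = (8.0000,7.0000)
o1: d²=37 ≤ ρ²=58; F_rep = 39·(-6,1)/37² = (-0.1709,0.0285)
o2: d²=405 > ρ²=58 → inactive
o3: d²=25 ≤ ρ²=58; F_rep = 39·(3,4)/25² = (0.1872,0.2496)
F = F_att + ΣF_rep = (8.0163,7.2781)
Δp = p'−p = (0.4008,0.3639); α = Δx/Fx = (6858923/17112500) / (6858923/855625) = 1/20
check: Δy/Fy = (3113657/8556250) / (6227314/855625) = 1/20 ✓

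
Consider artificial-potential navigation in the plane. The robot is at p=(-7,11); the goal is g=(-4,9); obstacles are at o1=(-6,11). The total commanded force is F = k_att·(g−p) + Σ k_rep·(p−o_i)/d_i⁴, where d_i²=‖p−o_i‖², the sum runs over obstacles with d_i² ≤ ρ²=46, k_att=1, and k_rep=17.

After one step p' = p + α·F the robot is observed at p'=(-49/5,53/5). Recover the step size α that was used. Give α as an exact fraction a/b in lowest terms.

α = 1/5

F_att = 1·(g−p) = 1·(3,-2) = (3.0000,-2.0000)
o1: d²=1 ≤ ρ²=46; F_rep = 17·(-1,0)/1² = (-17.0000,0.0000)
F = F_att + ΣF_rep = (-14.0000,-2.0000)
Δp = p'−p = (-2.8000,-0.4000); α = Δx/Fx = (-14/5) / (-14) = 1/5
check: Δy/Fy = (-2/5) / (-2) = 1/5 ✓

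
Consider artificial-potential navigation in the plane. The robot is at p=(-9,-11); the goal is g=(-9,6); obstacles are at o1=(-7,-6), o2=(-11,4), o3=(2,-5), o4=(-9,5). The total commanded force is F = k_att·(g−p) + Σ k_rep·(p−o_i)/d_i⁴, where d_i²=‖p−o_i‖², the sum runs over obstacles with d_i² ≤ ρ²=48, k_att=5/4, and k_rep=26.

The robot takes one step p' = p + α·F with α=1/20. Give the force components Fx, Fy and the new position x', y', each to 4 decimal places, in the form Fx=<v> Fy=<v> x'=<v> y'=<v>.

Fx=-0.0618 Fy=21.0954 x'=-9.0031 y'=-9.9452

F_att = 5/4·(g−p) = 5/4·(0,17) = (0.0000,21.2500)
o1: d²=29 ≤ ρ²=48; F_rep = 26·(-2,-5)/29² = (-0.0618,-0.1546)
o2: d²=229 > ρ²=48 → inactive
o3: d²=157 > ρ²=48 → inactive
o4: d²=256 > ρ²=48 → inactive
F = F_att + ΣF_rep = (-0.0618,21.0954)
p' = p + 1/20·F = (-9.0031,-9.9452)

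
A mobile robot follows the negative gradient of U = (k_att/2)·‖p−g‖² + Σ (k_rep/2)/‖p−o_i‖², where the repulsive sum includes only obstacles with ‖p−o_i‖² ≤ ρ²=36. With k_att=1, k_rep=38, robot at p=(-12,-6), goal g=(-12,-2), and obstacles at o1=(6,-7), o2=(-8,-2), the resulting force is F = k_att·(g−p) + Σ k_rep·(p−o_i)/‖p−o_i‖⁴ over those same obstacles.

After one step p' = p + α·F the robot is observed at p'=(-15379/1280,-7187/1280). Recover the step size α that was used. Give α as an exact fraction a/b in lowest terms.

F_att = 1·(g−p) = 1·(0,4) = (0.0000,4.0000)
o1: d²=325 > ρ²=36 → inactive
o2: d²=32 ≤ ρ²=36; F_rep = 38·(-4,-4)/32² = (-0.1484,-0.1484)
F = F_att + ΣF_rep = (-0.1484,3.8516)
Δp = p'−p = (-0.0148,0.3852); α = Δx/Fx = (-19/1280) / (-19/128) = 1/10
check: Δy/Fy = (493/1280) / (493/128) = 1/10 ✓

α = 1/10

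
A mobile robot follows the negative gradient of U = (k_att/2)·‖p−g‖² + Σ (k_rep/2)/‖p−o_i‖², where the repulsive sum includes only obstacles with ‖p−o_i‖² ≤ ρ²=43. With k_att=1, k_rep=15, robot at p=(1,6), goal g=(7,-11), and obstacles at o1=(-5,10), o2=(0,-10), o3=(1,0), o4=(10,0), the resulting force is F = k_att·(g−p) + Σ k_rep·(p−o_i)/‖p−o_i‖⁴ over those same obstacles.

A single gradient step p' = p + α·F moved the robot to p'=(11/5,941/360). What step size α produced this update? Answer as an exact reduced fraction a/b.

α = 1/5

F_att = 1·(g−p) = 1·(6,-17) = (6.0000,-17.0000)
o1: d²=52 > ρ²=43 → inactive
o2: d²=257 > ρ²=43 → inactive
o3: d²=36 ≤ ρ²=43; F_rep = 15·(0,6)/36² = (0.0000,0.0694)
o4: d²=117 > ρ²=43 → inactive
F = F_att + ΣF_rep = (6.0000,-16.9306)
Δp = p'−p = (1.2000,-3.3861); α = Δx/Fx = (6/5) / (6) = 1/5
check: Δy/Fy = (-1219/360) / (-1219/72) = 1/5 ✓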